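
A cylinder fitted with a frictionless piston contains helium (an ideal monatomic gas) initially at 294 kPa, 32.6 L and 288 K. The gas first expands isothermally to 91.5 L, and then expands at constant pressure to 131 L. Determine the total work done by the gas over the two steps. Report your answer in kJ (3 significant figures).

Step 1 (isothermal): W = P₁V₁ ln(V₂/V₁) = (9584) ln(91.5/32.6) = 9891 J.
After step 1: P = 104.7 kPa, V = 91.5 L, T = 288 K.
Step 2 (isobaric): W = PΔV = (104.7 kPa)(131 − 91.5 L) = 4138 J.
W_total = 9891 + 4138 = 14029 J.

W_total ≈ 14.0 kJ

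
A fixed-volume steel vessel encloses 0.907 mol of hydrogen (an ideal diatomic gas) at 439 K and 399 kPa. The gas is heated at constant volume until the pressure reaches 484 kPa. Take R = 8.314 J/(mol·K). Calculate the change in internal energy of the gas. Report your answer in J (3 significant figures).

ΔU ≈ 1760 J

Constant volume ⇒ W = 0, so Q = ΔU = nCᵥΔT with Cᵥ = 5R/2 = 20.79 J/(mol·K).
At constant V, T₂/T₁ = P₂/P₁ ⇒ ΔT = T₁(P₂/P₁ − 1) = 439·(484/399 − 1) = 93.52 K.
ΔU = (0.907)(20.79)(93.52) = 1763 J.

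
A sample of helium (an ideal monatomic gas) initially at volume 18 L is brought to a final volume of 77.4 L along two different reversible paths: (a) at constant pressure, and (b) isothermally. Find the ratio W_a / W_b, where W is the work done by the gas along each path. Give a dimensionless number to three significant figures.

Path (a) isobaric: W = P₁(V₂ − V₁) → W_a/(P₁V₁) = 3.3.
Path (b) isothermal: W = P₁V₁ ln(V₂/V₁) → W_b/(P₁V₁) = 1.459.
W_a / W_b = 3.3 / 1.459 = 2.262.

W_a / W_b ≈ 2.26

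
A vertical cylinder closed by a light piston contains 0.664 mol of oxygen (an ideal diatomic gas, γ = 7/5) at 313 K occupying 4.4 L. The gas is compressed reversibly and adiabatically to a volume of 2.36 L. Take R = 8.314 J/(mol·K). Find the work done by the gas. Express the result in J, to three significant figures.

Adiabatic: TV^(γ−1) = const with γ = 7/5.
T₂ = T₁ (V₁/V₂)^(γ−1) = 313 × (4.4/2.36)^0.4 = 313 × 1.283 = 401.6 K.
W_by = nCᵥ(T₁ − T₂) = (0.664)(20.79)(313 − 401.6) = -1222 J.

W ≈ -1220 J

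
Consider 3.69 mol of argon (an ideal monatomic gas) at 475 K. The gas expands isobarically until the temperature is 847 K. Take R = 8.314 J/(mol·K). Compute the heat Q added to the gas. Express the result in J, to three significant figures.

Isobaric: W = nRΔT = (3.69)(8.314)(372) = 11412 J.
ΔU = nCᵥΔT with Cᵥ = 3R/2: ΔU = (3.69)(12.47)(372) = 17119 J.
Q = ΔU + W = 17119 + 11412 = 28531 J.

Q ≈ 28500 J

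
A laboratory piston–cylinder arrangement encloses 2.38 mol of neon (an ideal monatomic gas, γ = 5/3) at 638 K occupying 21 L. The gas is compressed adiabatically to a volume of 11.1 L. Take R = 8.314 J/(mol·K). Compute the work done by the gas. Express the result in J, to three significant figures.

W ≈ -10000 J

Adiabatic: TV^(γ−1) = const with γ = 5/3.
T₂ = T₁ (V₁/V₂)^(γ−1) = 638 × (21/11.1)^0.667 = 638 × 1.53 = 975.9 K.
W_by = nCᵥ(T₁ − T₂) = (2.38)(12.47)(638 − 975.9) = -10030 J.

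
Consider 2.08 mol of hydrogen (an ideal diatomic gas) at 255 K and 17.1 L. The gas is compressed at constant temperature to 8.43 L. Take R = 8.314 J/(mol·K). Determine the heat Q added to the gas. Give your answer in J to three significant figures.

Isothermal ⇒ ΔU = 0, so Q = W = nRT ln(V₂/V₁).
Q = (2.08)(8.314)(255) ln(8.43/17.1) = 4410 × -0.7073 = -3119 J.

Q ≈ -3120 J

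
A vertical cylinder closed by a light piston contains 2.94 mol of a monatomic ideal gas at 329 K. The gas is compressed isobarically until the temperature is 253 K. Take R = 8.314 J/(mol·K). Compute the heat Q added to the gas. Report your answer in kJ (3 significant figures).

Q ≈ -4.64 kJ

Isobaric: W = nRΔT = (2.94)(8.314)(-76) = -1858 J.
ΔU = nCᵥΔT with Cᵥ = 3R/2: ΔU = (2.94)(12.47)(-76) = -2787 J.
Q = ΔU + W = -2787 − 1858 = -4644 J.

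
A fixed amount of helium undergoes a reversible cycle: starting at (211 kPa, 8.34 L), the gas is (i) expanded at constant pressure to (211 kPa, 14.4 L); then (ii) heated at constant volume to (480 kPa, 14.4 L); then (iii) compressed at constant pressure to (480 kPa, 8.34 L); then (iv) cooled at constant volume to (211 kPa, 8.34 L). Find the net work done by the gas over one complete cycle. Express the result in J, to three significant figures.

W_net ≈ -1630 J

Constant-volume legs do no work.
W(i) = (211)(14.4 − 8.34) = 1279 J; W(iii) = (480)(8.34 − 14.4) = -2909 J.
W_net = 1279 − 2909 = -1630 J (the counter-clockwise enclosed area).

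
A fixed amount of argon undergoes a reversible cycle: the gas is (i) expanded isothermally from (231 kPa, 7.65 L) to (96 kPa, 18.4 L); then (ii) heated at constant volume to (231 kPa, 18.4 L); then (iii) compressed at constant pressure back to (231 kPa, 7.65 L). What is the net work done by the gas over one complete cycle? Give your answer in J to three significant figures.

W_net ≈ -932 J

Leg (i): W = PᵢVᵢ ln(V_f/Vᵢ) = (1767) ln(18.4/7.65) = 1551 J.
Leg (ii): W = 0.
Leg (iii): W = PΔV = (231)(7.65 − 18.4) = -2483 J.
W_net = 1551 − 2483 = -932.3 J.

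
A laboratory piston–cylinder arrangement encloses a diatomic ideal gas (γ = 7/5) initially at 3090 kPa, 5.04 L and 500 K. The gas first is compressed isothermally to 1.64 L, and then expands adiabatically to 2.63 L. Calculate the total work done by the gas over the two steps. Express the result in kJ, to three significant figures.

W_total ≈ -10.8 kJ

Step 1 (isothermal): W = P₁V₁ ln(V₂/V₁) = (15574) ln(1.64/5.04) = -17485 J.
After step 1: P = 9496 kPa, V = 1.64 L, T = 500 K.
Step 2 (adiabatic): W = (P₁V₁ − P₂V₂)/(γ−1) = (15574 − 12893)/0.4 = 6702 J.
W_total = -17485 + 6702 = -10782 J.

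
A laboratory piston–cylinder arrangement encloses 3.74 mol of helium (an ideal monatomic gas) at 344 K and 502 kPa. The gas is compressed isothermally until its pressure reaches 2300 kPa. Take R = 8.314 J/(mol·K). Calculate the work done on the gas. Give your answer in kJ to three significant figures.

W ≈ 16.3 kJ

Isothermal process: W = nRT ln(V₂/V₁) = nRT ln(P₁/P₂).
W = (3.74)(8.314)(344) × ln(502/2300)
  = 10696 × ln(0.2183) = 10696 × -1.522
W_by_gas = -16281 J; work on gas = −W_by = 16281 J.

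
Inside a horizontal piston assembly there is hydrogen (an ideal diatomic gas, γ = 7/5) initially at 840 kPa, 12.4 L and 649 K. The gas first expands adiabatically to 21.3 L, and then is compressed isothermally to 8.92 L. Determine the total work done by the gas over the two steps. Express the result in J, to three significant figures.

W_total ≈ -2230 J

Step 1 (adiabatic): W = (P₁V₁ − P₂V₂)/(γ−1) = (10416 − 8389)/0.4 = 5067 J.
After step 1: P = 393.9 kPa, V = 21.3 L, T = 522.7 K.
Step 2 (isothermal): W = P₁V₁ ln(V₂/V₁) = (8389) ln(8.92/21.3) = -7302 J.
W_total = 5067 − 7302 = -2235 J.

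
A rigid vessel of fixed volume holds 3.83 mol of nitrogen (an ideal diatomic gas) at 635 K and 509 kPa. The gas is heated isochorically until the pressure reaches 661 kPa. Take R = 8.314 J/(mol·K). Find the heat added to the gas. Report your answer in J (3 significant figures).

Constant volume ⇒ W = 0, so Q = ΔU = nCᵥΔT with Cᵥ = 5R/2 = 20.79 J/(mol·K).
At constant V, T₂/T₁ = P₂/P₁ ⇒ ΔT = T₁(P₂/P₁ − 1) = 635·(661/509 − 1) = 189.6 K.
ΔU = (3.83)(20.79)(189.6) = 15096 J.

Q ≈ 15100 J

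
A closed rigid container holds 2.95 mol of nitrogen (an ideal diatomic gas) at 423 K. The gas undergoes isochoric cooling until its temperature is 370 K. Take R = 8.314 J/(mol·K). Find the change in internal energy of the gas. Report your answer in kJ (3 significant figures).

Constant volume ⇒ W = 0, so Q = ΔU = nCᵥΔT with Cᵥ = 5R/2 = 20.79 J/(mol·K).
ΔU = (2.95)(20.79)(370 − 423) = -3250 J.

ΔU ≈ -3.25 kJ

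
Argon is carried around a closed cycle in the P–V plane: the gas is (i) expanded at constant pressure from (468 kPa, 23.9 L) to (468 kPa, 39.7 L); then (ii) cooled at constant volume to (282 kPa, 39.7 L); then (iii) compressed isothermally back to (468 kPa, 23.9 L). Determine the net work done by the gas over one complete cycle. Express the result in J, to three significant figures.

W_net ≈ 1710 J

Leg (i): W = PΔV = (468)(39.7 − 23.9) = 7394 J.
Leg (ii): W = 0.
Leg (iii): W = PᵢVᵢ ln(V_f/Vᵢ) = (11195) ln(23.9/39.7) = -5681 J.
W_net = 7394 − 5681 = 1713 J.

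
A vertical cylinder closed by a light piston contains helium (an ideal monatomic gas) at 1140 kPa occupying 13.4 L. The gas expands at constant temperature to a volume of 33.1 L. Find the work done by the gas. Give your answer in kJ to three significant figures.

W ≈ 13.8 kJ

Isothermal: W = nRT ln(V₂/V₁) = P₁V₁ ln(V₂/V₁).
P₁V₁ = (1140 kPa)(13.4 L) = 15276 J.
W = 15276 × ln(33.1/13.4) = 15276 × 0.9043
W_by_gas = 13814 J.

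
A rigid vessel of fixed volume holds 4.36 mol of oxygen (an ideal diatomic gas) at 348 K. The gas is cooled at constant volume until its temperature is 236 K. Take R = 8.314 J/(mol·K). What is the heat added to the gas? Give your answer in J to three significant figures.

Constant volume ⇒ W = 0, so Q = ΔU = nCᵥΔT with Cᵥ = 5R/2 = 20.79 J/(mol·K).
ΔU = (4.36)(20.79)(236 − 348) = -10150 J.

Q ≈ -10100 J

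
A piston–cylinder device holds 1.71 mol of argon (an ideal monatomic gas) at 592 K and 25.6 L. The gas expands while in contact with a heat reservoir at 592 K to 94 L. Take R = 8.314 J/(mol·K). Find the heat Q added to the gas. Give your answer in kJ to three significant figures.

Isothermal ⇒ ΔU = 0, so Q = W = nRT ln(V₂/V₁).
Q = (1.71)(8.314)(592) ln(94/25.6) = 8416 × 1.301 = 10947 J.

Q ≈ 10.9 kJ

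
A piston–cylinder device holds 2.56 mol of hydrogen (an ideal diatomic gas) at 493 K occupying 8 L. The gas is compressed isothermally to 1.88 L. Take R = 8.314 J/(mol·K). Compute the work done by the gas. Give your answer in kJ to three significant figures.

Isothermal: W = nRT ln(V₂/V₁).
W = (2.56)(8.314)(493) × ln(1.88/8)
  = 10493 × -1.448
W_by_gas = -15196 J.

W ≈ -15.2 kJ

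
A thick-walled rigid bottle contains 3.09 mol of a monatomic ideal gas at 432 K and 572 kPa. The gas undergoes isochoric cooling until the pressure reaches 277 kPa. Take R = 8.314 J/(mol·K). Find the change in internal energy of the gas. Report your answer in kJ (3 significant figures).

ΔU ≈ -8.59 kJ

Constant volume ⇒ W = 0, so Q = ΔU = nCᵥΔT with Cᵥ = 3R/2 = 12.47 J/(mol·K).
At constant V, T₂/T₁ = P₂/P₁ ⇒ ΔT = T₁(P₂/P₁ − 1) = 432·(277/572 − 1) = -222.8 K.
ΔU = (3.09)(12.47)(-222.8) = -8586 J.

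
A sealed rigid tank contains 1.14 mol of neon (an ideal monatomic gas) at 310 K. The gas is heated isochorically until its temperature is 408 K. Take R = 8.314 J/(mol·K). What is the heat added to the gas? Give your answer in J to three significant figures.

Q ≈ 1390 J

Constant volume ⇒ W = 0, so Q = ΔU = nCᵥΔT with Cᵥ = 3R/2 = 12.47 J/(mol·K).
ΔU = (1.14)(12.47)(408 − 310) = 1393 J.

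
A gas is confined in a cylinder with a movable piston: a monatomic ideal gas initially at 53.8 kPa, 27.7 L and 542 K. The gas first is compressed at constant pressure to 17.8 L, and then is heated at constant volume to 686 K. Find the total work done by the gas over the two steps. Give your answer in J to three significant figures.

W_total ≈ -533 J

Step 1 (isobaric): W = PΔV = (53.8 kPa)(17.8 − 27.7 L) = -532.6 J.
Step 2 (isochoric): W = 0 (constant volume).
W_total = -532.6 + 0 = -532.6 J.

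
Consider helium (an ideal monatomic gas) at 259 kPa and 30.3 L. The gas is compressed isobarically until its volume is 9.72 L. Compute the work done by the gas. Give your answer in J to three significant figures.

W ≈ -5330 J

Isobaric: W = P ΔV.
W = (259 kPa)(9.72 − 30.3 L) = (259)(-20.58) = -5330 J.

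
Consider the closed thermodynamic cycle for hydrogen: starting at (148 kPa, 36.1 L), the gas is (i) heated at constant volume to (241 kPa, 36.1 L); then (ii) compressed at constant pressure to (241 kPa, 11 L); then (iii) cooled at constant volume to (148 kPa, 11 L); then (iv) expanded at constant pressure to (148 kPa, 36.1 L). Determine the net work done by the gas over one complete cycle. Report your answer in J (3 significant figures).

W_net ≈ -2330 J

Constant-volume legs do no work.
W(ii) = (241)(11 − 36.1) = -6049 J; W(iv) = (148)(36.1 − 11) = 3715 J.
W_net = -6049 + 3715 = -2334 J (the counter-clockwise enclosed area).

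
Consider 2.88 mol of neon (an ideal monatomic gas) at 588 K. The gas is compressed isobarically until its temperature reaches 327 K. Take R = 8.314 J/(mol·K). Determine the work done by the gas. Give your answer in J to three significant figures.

W ≈ -6250 J

Isobaric: W = P ΔV = nR ΔT.
W = (2.88)(8.314)(327 − 588) = -6249 J.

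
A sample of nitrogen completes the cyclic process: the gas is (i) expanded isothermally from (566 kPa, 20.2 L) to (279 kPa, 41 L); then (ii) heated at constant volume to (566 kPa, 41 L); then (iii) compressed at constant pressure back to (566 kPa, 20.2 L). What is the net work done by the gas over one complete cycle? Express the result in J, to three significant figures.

Leg (i): W = PᵢVᵢ ln(V_f/Vᵢ) = (11433) ln(41/20.2) = 8093 J.
Leg (ii): W = 0.
Leg (iii): W = PΔV = (566)(20.2 − 41) = -11773 J.
W_net = 8093 − 11773 = -3679 J.

W_net ≈ -3680 J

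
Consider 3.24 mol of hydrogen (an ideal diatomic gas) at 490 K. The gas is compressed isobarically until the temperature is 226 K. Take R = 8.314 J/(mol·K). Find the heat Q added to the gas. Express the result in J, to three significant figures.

Isobaric: W = nRΔT = (3.24)(8.314)(-264) = -7111 J.
ΔU = nCᵥΔT with Cᵥ = 5R/2: ΔU = (3.24)(20.79)(-264) = -17779 J.
Q = ΔU + W = -17779 − 7111 = -24890 J.

Q ≈ -24900 J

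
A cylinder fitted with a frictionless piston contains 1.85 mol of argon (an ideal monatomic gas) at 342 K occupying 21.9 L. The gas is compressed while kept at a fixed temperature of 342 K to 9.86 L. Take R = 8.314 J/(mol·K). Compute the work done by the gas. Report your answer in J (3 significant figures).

Isothermal: W = nRT ln(V₂/V₁).
W = (1.85)(8.314)(342) × ln(9.86/21.9)
  = 5260 × -0.798
W_by_gas = -4198 J.

W ≈ -4200 J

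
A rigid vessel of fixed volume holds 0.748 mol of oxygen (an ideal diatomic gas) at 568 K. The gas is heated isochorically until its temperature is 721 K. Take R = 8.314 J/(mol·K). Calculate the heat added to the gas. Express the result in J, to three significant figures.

Constant volume ⇒ W = 0, so Q = ΔU = nCᵥΔT with Cᵥ = 5R/2 = 20.79 J/(mol·K).
ΔU = (0.748)(20.79)(721 − 568) = 2379 J.

Q ≈ 2380 J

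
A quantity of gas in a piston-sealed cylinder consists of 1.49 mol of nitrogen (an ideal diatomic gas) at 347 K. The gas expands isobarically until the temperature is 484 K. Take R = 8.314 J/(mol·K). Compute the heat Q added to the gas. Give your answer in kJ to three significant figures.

Q ≈ 5.94 kJ

Isobaric: W = nRΔT = (1.49)(8.314)(137) = 1697 J.
ΔU = nCᵥΔT with Cᵥ = 5R/2: ΔU = (1.49)(20.79)(137) = 4243 J.
Q = ΔU + W = 4243 + 1697 = 5940 J.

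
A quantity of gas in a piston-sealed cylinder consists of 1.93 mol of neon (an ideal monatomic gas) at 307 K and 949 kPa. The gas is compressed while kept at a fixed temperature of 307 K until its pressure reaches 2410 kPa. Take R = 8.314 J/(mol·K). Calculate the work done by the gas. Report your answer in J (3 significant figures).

W ≈ -4590 J

Isothermal process: W = nRT ln(V₂/V₁) = nRT ln(P₁/P₂).
W = (1.93)(8.314)(307) × ln(949/2410)
  = 4926 × ln(0.3938) = 4926 × -0.932
W_by_gas = -4591 J.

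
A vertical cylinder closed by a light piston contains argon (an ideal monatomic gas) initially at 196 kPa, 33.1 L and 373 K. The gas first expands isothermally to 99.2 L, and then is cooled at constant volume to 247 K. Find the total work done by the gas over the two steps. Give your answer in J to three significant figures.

Step 1 (isothermal): W = P₁V₁ ln(V₂/V₁) = (6488) ln(99.2/33.1) = 7121 J.
Step 2 (isochoric): W = 0 (constant volume).
W_total = 7121 + 0 = 7121 J.

W_total ≈ 7120 J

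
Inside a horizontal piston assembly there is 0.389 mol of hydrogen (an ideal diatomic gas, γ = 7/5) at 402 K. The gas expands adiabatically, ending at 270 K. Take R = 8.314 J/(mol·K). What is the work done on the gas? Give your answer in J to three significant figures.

W ≈ -1070 J

Adiabatic ⇒ Q = 0, so W_by = −ΔU = nCᵥ(T₁ − T₂).
Cᵥ = 5R/2 = 20.79 J/(mol·K).
W = (0.389)(20.79)(402 − 270) = 1067 J.
Work on gas = −W_by = -1067 J.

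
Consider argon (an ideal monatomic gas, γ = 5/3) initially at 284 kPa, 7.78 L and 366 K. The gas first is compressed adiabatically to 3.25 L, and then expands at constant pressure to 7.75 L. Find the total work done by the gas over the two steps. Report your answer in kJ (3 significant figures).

W_total ≈ 2.86 kJ

Step 1 (adiabatic): W = (P₁V₁ − P₂V₂)/(γ−1) = (2210 − 3954)/0.667 = -2617 J.
After step 1: P = 1217 kPa, V = 3.25 L, T = 655 K.
Step 2 (isobaric): W = PΔV = (1217 kPa)(7.75 − 3.25 L) = 5475 J.
W_total = -2617 + 5475 = 2858 J.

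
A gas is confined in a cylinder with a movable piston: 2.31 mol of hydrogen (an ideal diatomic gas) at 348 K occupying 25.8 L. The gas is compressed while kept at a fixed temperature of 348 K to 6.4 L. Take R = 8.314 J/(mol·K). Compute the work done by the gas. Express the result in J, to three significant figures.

W ≈ -9320 J

Isothermal: W = nRT ln(V₂/V₁).
W = (2.31)(8.314)(348) × ln(6.4/25.8)
  = 6683 × -1.394
W_by_gas = -9317 J.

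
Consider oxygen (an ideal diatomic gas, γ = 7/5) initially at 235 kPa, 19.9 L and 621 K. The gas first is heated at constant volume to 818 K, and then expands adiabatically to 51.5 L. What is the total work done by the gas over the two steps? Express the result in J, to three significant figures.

W_total ≈ 4870 J

Step 1 (isochoric): W = 0 (constant volume).
After step 1: P = 309.5 kPa (V unchanged).
Step 2 (adiabatic): W = (P₁V₁ − P₂V₂)/(γ−1) = (6160 − 4211)/0.4 = 4872 J.
W_total = 0 + 4872 = 4872 J.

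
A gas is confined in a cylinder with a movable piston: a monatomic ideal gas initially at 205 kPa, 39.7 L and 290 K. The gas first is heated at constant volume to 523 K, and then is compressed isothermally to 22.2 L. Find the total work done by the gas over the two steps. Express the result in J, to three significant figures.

Step 1 (isochoric): W = 0 (constant volume).
After step 1: P = 369.7 kPa (V unchanged).
Step 2 (isothermal): W = P₁V₁ ln(V₂/V₁) = (14677) ln(22.2/39.7) = -8531 J.
W_total = 0 − 8531 = -8531 J.

W_total ≈ -8530 J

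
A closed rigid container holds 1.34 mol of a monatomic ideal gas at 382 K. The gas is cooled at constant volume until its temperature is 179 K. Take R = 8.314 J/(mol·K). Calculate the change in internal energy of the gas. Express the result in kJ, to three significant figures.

ΔU ≈ -3.39 kJ

Constant volume ⇒ W = 0, so Q = ΔU = nCᵥΔT with Cᵥ = 3R/2 = 12.47 J/(mol·K).
ΔU = (1.34)(12.47)(179 − 382) = -3392 J.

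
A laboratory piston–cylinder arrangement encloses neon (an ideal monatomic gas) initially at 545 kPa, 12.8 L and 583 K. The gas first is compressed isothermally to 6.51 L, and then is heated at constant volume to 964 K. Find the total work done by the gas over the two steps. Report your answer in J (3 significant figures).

W_total ≈ -4720 J

Step 1 (isothermal): W = P₁V₁ ln(V₂/V₁) = (6976) ln(6.51/12.8) = -4717 J.
Step 2 (isochoric): W = 0 (constant volume).
W_total = -4717 + 0 = -4717 J.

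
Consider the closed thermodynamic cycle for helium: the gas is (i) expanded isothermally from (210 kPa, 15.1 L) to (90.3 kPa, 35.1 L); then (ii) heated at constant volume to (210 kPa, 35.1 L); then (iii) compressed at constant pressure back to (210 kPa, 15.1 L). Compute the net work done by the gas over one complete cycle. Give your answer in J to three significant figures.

W_net ≈ -1530 J

Leg (i): W = PᵢVᵢ ln(V_f/Vᵢ) = (3171) ln(35.1/15.1) = 2675 J.
Leg (ii): W = 0.
Leg (iii): W = PΔV = (210)(15.1 − 35.1) = -4200 J.
W_net = 2675 − 4200 = -1525 J.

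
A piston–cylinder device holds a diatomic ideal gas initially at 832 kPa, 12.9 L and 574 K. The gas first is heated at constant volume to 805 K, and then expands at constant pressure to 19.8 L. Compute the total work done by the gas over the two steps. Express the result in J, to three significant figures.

W_total ≈ 8050 J

Step 1 (isochoric): W = 0 (constant volume).
After step 1: P = 1167 kPa (V unchanged).
Step 2 (isobaric): W = PΔV = (1167 kPa)(19.8 − 12.9 L) = 8051 J.
W_total = 0 + 8051 = 8051 J.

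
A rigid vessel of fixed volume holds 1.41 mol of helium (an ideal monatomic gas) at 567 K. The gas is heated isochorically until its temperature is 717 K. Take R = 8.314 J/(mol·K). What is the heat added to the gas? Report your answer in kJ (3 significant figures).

Constant volume ⇒ W = 0, so Q = ΔU = nCᵥΔT with Cᵥ = 3R/2 = 12.47 J/(mol·K).
ΔU = (1.41)(12.47)(717 − 567) = 2638 J.

Q ≈ 2.64 kJ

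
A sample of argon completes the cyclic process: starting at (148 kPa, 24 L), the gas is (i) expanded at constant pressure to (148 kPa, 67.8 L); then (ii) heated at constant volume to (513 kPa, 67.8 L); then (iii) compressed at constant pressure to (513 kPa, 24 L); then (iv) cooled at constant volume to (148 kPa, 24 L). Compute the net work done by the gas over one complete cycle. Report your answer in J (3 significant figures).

W_net ≈ -16000 J

Constant-volume legs do no work.
W(i) = (148)(67.8 − 24) = 6482 J; W(iii) = (513)(24 − 67.8) = -22469 J.
W_net = 6482 − 22469 = -15987 J (the counter-clockwise enclosed area).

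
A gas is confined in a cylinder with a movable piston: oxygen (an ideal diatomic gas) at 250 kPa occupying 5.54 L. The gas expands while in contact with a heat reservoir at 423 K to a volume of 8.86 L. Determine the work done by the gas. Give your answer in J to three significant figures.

W ≈ 650 J

Isothermal: W = nRT ln(V₂/V₁) = P₁V₁ ln(V₂/V₁).
P₁V₁ = (250 kPa)(5.54 L) = 1385 J.
W = 1385 × ln(8.86/5.54) = 1385 × 0.4696
W_by_gas = 650.3 J.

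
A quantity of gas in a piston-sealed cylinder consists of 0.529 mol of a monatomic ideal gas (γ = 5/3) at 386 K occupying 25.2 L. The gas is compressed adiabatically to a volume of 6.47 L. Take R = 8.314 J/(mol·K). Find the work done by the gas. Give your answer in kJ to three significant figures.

Adiabatic: TV^(γ−1) = const with γ = 5/3.
T₂ = T₁ (V₁/V₂)^(γ−1) = 386 × (25.2/6.47)^0.667 = 386 × 2.476 = 955.5 K.
W_by = nCᵥ(T₁ − T₂) = (0.529)(12.47)(386 − 955.5) = -3757 J.

W ≈ -3.76 kJ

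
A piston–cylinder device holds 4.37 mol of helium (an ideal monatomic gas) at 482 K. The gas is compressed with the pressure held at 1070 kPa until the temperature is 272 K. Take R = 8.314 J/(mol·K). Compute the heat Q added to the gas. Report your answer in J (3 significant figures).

Isobaric: W = nRΔT = (4.37)(8.314)(-210) = -7630 J.
ΔU = nCᵥΔT with Cᵥ = 3R/2: ΔU = (4.37)(12.47)(-210) = -11445 J.
Q = ΔU + W = -11445 − 7630 = -19074 J.

Q ≈ -19100 J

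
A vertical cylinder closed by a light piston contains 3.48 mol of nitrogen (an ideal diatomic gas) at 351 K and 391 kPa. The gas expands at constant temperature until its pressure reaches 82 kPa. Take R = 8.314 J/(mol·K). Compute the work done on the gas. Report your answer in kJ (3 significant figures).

Isothermal process: W = nRT ln(V₂/V₁) = nRT ln(P₁/P₂).
W = (3.48)(8.314)(351) × ln(391/82)
  = 10155 × ln(4.768) = 10155 × 1.562
W_by_gas = 15863 J; work on gas = −W_by = -15863 J.

W ≈ -15.9 kJ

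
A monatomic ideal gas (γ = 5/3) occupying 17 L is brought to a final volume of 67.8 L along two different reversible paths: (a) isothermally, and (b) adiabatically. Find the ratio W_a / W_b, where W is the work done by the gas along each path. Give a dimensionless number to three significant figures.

Path (a) isothermal: W = P₁V₁ ln(V₂/V₁) → W_a/(P₁V₁) = 1.383.
Path (b) adiabatic: W = P₁V₁(1 − (V₁/V₂)^(γ−1))/(γ−1) → W_b/(P₁V₁) = 0.9036.
W_a / W_b = 1.383 / 0.9036 = 1.531.

W_a / W_b ≈ 1.53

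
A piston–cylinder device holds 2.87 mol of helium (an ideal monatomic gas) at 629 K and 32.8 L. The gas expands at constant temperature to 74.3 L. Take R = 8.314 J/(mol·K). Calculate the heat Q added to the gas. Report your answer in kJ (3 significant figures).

Q ≈ 12.3 kJ

Isothermal ⇒ ΔU = 0, so Q = W = nRT ln(V₂/V₁).
Q = (2.87)(8.314)(629) ln(74.3/32.8) = 15009 × 0.8177 = 12272 J.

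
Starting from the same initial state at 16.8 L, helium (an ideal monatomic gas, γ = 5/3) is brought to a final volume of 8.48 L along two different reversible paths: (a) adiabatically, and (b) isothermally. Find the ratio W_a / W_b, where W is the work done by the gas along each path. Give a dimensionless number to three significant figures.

Path (a) adiabatic: W = P₁V₁(1 − (V₁/V₂)^(γ−1))/(γ−1) → W_a/(P₁V₁) = -0.8661.
Path (b) isothermal: W = P₁V₁ ln(V₂/V₁) → W_b/(P₁V₁) = -0.6837.
W_a / W_b = -0.8661 / -0.6837 = 1.267.

W_a / W_b ≈ 1.27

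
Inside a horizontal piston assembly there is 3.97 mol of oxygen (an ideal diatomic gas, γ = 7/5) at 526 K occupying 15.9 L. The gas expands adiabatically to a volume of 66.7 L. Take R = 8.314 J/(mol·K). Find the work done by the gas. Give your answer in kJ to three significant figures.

Adiabatic: TV^(γ−1) = const with γ = 7/5.
T₂ = T₁ (V₁/V₂)^(γ−1) = 526 × (15.9/66.7)^0.4 = 526 × 0.5635 = 296.4 K.
W_by = nCᵥ(T₁ − T₂) = (3.97)(20.79)(526 − 296.4) = 18945 J.

W ≈ 18.9 kJ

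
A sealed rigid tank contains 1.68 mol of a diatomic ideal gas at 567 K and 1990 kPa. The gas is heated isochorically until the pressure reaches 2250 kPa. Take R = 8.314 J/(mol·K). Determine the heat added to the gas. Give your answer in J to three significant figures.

Constant volume ⇒ W = 0, so Q = ΔU = nCᵥΔT with Cᵥ = 5R/2 = 20.79 J/(mol·K).
At constant V, T₂/T₁ = P₂/P₁ ⇒ ΔT = T₁(P₂/P₁ − 1) = 567·(2250/1990 − 1) = 74.08 K.
ΔU = (1.68)(20.79)(74.08) = 2587 J.

Q ≈ 2590 J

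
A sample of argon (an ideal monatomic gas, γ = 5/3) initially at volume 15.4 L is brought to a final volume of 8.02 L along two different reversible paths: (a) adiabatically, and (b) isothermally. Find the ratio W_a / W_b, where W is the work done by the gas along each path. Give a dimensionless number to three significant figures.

W_a / W_b ≈ 1.25

Path (a) adiabatic: W = P₁V₁(1 − (V₁/V₂)^(γ−1))/(γ−1) → W_a/(P₁V₁) = -0.8173.
Path (b) isothermal: W = P₁V₁ ln(V₂/V₁) → W_b/(P₁V₁) = -0.6524.
W_a / W_b = -0.8173 / -0.6524 = 1.253.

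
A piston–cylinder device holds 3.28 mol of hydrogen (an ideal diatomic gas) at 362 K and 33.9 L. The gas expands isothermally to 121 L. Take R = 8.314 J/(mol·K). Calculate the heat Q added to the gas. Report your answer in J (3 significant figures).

Isothermal ⇒ ΔU = 0, so Q = W = nRT ln(V₂/V₁).
Q = (3.28)(8.314)(362) ln(121/33.9) = 9872 × 1.272 = 12561 J.

Q ≈ 12600 J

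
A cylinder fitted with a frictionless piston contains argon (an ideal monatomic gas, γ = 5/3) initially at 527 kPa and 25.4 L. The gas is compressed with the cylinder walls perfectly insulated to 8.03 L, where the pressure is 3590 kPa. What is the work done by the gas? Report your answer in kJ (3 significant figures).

W ≈ -23.2 kJ

Adiabatic: W = (P₁V₁ − P₂V₂)/(γ − 1) with γ = 5/3.
P₁V₁ = 13386 J, P₂V₂ = 28828 J.
W = (13386 − 28828) / 0.6667 = -23163 J.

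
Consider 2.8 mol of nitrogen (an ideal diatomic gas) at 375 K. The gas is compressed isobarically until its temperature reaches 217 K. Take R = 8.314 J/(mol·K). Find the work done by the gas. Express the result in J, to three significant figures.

Isobaric: W = P ΔV = nR ΔT.
W = (2.8)(8.314)(217 − 375) = -3678 J.

W ≈ -3680 J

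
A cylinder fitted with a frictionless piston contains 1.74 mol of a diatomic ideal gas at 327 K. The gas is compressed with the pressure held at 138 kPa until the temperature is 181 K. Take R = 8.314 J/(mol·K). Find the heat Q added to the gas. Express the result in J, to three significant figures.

Isobaric: W = nRΔT = (1.74)(8.314)(-146) = -2112 J.
ΔU = nCᵥΔT with Cᵥ = 5R/2: ΔU = (1.74)(20.79)(-146) = -5280 J.
Q = ΔU + W = -5280 − 2112 = -7392 J.

Q ≈ -7390 J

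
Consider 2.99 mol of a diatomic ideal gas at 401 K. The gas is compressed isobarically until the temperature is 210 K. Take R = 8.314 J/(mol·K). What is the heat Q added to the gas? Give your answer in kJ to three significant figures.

Isobaric: W = nRΔT = (2.99)(8.314)(-191) = -4748 J.
ΔU = nCᵥΔT with Cᵥ = 5R/2: ΔU = (2.99)(20.79)(-191) = -11870 J.
Q = ΔU + W = -11870 − 4748 = -16618 J.

Q ≈ -16.6 kJ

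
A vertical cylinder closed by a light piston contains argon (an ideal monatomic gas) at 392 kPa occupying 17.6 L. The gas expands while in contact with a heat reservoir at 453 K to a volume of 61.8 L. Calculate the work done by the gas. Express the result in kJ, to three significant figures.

Isothermal: W = nRT ln(V₂/V₁) = P₁V₁ ln(V₂/V₁).
P₁V₁ = (392 kPa)(17.6 L) = 6899 J.
W = 6899 × ln(61.8/17.6) = 6899 × 1.256
W_by_gas = 8665 J.

W ≈ 8.67 kJ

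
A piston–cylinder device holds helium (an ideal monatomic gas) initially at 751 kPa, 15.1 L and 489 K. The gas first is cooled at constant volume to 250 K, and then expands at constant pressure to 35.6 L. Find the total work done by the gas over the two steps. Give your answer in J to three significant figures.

W_total ≈ 7870 J

Step 1 (isochoric): W = 0 (constant volume).
After step 1: P = 383.9 kPa (V unchanged).
Step 2 (isobaric): W = PΔV = (383.9 kPa)(35.6 − 15.1 L) = 7871 J.
W_total = 0 + 7871 = 7871 J.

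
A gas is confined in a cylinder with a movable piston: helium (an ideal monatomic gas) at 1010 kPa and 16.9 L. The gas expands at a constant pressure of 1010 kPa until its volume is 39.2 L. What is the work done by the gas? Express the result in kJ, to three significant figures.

Isobaric: W = P ΔV.
W = (1010 kPa)(39.2 − 16.9 L) = (1010)(22.3) = 22523 J.

W ≈ 22.5 kJ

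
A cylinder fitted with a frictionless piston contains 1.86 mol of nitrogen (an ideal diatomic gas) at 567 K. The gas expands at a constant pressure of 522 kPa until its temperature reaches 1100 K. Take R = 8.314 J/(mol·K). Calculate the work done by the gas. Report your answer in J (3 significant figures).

W ≈ 8240 J

Isobaric: W = P ΔV = nR ΔT.
W = (1.86)(8.314)(1100 − 567) = 8242 J.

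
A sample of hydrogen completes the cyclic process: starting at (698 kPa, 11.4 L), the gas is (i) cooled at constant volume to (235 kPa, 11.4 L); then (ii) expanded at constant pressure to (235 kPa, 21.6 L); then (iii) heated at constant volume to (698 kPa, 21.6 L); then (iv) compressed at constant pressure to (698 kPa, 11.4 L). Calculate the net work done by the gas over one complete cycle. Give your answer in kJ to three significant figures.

Constant-volume legs do no work.
W(ii) = (235)(21.6 − 11.4) = 2397 J; W(iv) = (698)(11.4 − 21.6) = -7120 J.
W_net = 2397 − 7120 = -4723 J (the counter-clockwise enclosed area).

W_net ≈ -4.72 kJ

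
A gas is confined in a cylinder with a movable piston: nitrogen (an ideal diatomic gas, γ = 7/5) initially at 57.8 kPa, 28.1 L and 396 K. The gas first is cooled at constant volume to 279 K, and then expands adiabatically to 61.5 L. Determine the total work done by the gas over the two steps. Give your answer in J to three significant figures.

W_total ≈ 769 J

Step 1 (isochoric): W = 0 (constant volume).
After step 1: P = 40.72 kPa (V unchanged).
Step 2 (adiabatic): W = (P₁V₁ − P₂V₂)/(γ−1) = (1144 − 836.5)/0.4 = 769.5 J.
W_total = 0 + 769.5 = 769.5 J.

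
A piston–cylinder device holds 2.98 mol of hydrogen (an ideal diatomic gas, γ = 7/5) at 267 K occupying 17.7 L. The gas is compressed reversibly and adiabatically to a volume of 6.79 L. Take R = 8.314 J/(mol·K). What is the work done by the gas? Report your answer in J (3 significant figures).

Adiabatic: TV^(γ−1) = const with γ = 7/5.
T₂ = T₁ (V₁/V₂)^(γ−1) = 267 × (17.7/6.79)^0.4 = 267 × 1.467 = 391.7 K.
W_by = nCᵥ(T₁ − T₂) = (2.98)(20.79)(267 − 391.7) = -7724 J.

W ≈ -7720 J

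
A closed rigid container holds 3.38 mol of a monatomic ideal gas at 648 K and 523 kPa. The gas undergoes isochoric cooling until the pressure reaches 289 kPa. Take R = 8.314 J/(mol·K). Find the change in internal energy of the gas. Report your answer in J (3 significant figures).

ΔU ≈ -12200 J

Constant volume ⇒ W = 0, so Q = ΔU = nCᵥΔT with Cᵥ = 3R/2 = 12.47 J/(mol·K).
At constant V, T₂/T₁ = P₂/P₁ ⇒ ΔT = T₁(P₂/P₁ − 1) = 648·(289/523 − 1) = -289.9 K.
ΔU = (3.38)(12.47)(-289.9) = -12221 J.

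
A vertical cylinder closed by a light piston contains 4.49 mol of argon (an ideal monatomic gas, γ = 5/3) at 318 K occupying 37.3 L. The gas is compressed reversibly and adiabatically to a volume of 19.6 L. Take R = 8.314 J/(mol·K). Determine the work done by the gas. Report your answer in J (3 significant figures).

W ≈ -9540 J

Adiabatic: TV^(γ−1) = const with γ = 5/3.
T₂ = T₁ (V₁/V₂)^(γ−1) = 318 × (37.3/19.6)^0.667 = 318 × 1.536 = 488.3 K.
W_by = nCᵥ(T₁ − T₂) = (4.49)(12.47)(318 − 488.3) = -9539 J.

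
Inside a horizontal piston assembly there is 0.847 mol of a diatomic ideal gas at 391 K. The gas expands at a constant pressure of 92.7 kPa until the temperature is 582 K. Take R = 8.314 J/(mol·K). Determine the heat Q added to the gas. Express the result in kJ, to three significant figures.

Q ≈ 4.71 kJ

Isobaric: W = nRΔT = (0.847)(8.314)(191) = 1345 J.
ΔU = nCᵥΔT with Cᵥ = 5R/2: ΔU = (0.847)(20.79)(191) = 3363 J.
Q = ΔU + W = 3363 + 1345 = 4708 J.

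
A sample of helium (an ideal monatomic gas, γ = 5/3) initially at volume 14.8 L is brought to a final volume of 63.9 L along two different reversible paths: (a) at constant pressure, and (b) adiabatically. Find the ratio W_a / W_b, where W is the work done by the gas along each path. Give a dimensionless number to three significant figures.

Path (a) isobaric: W = P₁(V₂ − V₁) → W_a/(P₁V₁) = 3.318.
Path (b) adiabatic: W = P₁V₁(1 − (V₁/V₂)^(γ−1))/(γ−1) → W_b/(P₁V₁) = 0.9343.
W_a / W_b = 3.318 / 0.9343 = 3.551.

W_a / W_b ≈ 3.55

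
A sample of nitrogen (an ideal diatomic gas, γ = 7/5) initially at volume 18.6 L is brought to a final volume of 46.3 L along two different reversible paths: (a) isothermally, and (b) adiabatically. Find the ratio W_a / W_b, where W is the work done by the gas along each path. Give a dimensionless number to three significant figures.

Path (a) isothermal: W = P₁V₁ ln(V₂/V₁) → W_a/(P₁V₁) = 0.912.
Path (b) adiabatic: W = P₁V₁(1 − (V₁/V₂)^(γ−1))/(γ−1) → W_b/(P₁V₁) = 0.7641.
W_a / W_b = 0.912 / 0.7641 = 1.193.

W_a / W_b ≈ 1.19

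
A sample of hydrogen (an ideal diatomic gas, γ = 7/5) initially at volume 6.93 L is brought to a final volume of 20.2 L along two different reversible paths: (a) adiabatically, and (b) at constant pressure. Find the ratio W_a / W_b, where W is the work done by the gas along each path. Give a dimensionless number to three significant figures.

Path (a) adiabatic: W = P₁V₁(1 − (V₁/V₂)^(γ−1))/(γ−1) → W_a/(P₁V₁) = 0.8704.
Path (b) isobaric: W = P₁(V₂ − V₁) → W_b/(P₁V₁) = 1.915.
W_a / W_b = 0.8704 / 1.915 = 0.4545.

W_a / W_b ≈ 0.455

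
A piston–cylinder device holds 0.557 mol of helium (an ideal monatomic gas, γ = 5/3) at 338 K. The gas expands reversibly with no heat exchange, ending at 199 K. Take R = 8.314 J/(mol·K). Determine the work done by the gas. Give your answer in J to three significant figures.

W ≈ 966 J

Adiabatic ⇒ Q = 0, so W_by = −ΔU = nCᵥ(T₁ − T₂).
Cᵥ = 3R/2 = 12.47 J/(mol·K).
W = (0.557)(12.47)(338 − 199) = 965.5 J.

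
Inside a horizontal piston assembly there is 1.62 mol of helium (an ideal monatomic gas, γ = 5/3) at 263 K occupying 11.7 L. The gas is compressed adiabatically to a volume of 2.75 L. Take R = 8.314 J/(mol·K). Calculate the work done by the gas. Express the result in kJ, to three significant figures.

W ≈ -8.64 kJ

Adiabatic: TV^(γ−1) = const with γ = 5/3.
T₂ = T₁ (V₁/V₂)^(γ−1) = 263 × (11.7/2.75)^0.667 = 263 × 2.626 = 690.5 K.
W_by = nCᵥ(T₁ − T₂) = (1.62)(12.47)(263 − 690.5) = -8638 J.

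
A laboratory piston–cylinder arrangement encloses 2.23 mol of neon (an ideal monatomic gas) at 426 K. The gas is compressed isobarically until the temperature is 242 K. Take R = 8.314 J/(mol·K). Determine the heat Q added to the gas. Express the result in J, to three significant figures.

Q ≈ -8530 J

Isobaric: W = nRΔT = (2.23)(8.314)(-184) = -3411 J.
ΔU = nCᵥΔT with Cᵥ = 3R/2: ΔU = (2.23)(12.47)(-184) = -5117 J.
Q = ΔU + W = -5117 − 3411 = -8529 J.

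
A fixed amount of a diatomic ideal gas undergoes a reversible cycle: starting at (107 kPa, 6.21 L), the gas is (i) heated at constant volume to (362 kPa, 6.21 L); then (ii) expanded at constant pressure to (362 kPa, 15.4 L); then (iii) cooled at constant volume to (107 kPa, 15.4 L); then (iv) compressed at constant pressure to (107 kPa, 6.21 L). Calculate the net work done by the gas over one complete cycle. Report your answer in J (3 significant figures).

Constant-volume legs do no work.
W(ii) = (362)(15.4 − 6.21) = 3327 J; W(iv) = (107)(6.21 − 15.4) = -983.3 J.
W_net = 3327 − 983.3 = 2343 J (the clockwise enclosed area).

W_net ≈ 2340 J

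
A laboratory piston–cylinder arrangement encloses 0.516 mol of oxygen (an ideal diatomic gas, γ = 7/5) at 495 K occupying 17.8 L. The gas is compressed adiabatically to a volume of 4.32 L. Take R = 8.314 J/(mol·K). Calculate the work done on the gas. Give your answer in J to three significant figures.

W ≈ 4040 J

Adiabatic: TV^(γ−1) = const with γ = 7/5.
T₂ = T₁ (V₁/V₂)^(γ−1) = 495 × (17.8/4.32)^0.4 = 495 × 1.762 = 872.1 K.
W_by = nCᵥ(T₁ − T₂) = (0.516)(20.79)(495 − 872.1) = -4045 J.
Work on gas = −W_by = 4045 J.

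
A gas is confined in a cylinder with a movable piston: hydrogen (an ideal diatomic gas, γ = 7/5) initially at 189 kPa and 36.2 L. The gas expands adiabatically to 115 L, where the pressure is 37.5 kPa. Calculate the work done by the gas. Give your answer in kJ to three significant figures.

Adiabatic: W = (P₁V₁ − P₂V₂)/(γ − 1) with γ = 7/5.
P₁V₁ = 6842 J, P₂V₂ = 4312 J.
W = (6842 − 4312) / 0.4 = 6323 J.

W ≈ 6.32 kJ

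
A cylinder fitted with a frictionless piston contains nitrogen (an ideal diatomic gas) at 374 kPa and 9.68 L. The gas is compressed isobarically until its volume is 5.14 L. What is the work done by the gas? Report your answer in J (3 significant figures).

W ≈ -1700 J

Isobaric: W = P ΔV.
W = (374 kPa)(5.14 − 9.68 L) = (374)(-4.54) = -1698 J.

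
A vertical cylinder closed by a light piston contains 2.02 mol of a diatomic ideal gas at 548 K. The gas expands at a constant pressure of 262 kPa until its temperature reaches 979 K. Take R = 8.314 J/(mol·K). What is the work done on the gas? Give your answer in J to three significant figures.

Isobaric: W = P ΔV = nR ΔT.
W = (2.02)(8.314)(979 − 548) = 7238 J.
Work on gas = −W_by = -7238 J.

W ≈ -7240 J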